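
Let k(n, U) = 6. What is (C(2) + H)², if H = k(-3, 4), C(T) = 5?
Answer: 121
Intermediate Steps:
H = 6
(C(2) + H)² = (5 + 6)² = 11² = 121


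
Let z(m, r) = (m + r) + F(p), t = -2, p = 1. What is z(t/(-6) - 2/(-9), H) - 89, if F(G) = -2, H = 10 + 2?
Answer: -706/9 ≈ -78.444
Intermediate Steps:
H = 12
z(m, r) = -2 + m + r (z(m, r) = (m + r) - 2 = -2 + m + r)
z(t/(-6) - 2/(-9), H) - 89 = (-2 + (-2/(-6) - 2/(-9)) + 12) - 89 = (-2 + (-2*(-1/6) - 2*(-1/9)) + 12) - 89 = (-2 + (1/3 + 2/9) + 12) - 89 = (-2 + 5/9 + 12) - 89 = 95/9 - 89 = -706/9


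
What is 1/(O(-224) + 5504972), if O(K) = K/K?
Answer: 1/5504973 ≈ 1.8165e-7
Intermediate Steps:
O(K) = 1
1/(O(-224) + 5504972) = 1/(1 + 5504972) = 1/5504973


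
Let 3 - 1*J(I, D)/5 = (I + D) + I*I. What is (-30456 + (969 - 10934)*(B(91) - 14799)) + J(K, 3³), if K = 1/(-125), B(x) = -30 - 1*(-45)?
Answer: 460287450124/3125 ≈ 1.4729e+8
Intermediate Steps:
B(x) = 15 (B(x) = -30 + 45 = 15)
K = -1/125 ≈ -0.0080000
J(I, D) = 15 - 5*D - 5*I - 5*I² (J(I, D) = 15 - 5*((I + D) + I*I) = 15 - 5*((D + I) + I²) = 15 - 5*(D + I + I²) = 15 + (-5*D - 5*I - 5*I²) = 15 - 5*D - 5*I - 5*I²)
(-30456 + (969 - 10934)*(B(91) - 14799)) + J(K, 3³) = (-30456 + (969 - 10934)*(15 - 14799)) + (15 - 5*3³ - 5*(-1/125) - 5*(-1/125)²) = (-30456 - 9965*(-14784)) + (15 - 5*27 + 1/25 - 5*1/15625) = (-30456 + 147322560) + (15 - 135 + 1/25 - 1/3125) = 147292104 - 374876/3125 = 460287450124/3125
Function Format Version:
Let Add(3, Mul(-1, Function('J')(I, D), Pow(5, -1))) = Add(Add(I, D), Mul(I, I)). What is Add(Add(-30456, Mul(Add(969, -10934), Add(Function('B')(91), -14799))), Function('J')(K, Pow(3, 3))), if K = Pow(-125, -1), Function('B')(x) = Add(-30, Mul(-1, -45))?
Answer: Rational(460287450124, 3125) ≈ 1.4729e+8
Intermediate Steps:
Function('B')(x) = 15 (Function('B')(x) = Add(-30, 45) = 15)
K = Rational(-1, 125) ≈ -0.0080000
Function('J')(I, D) = Add(15, Mul(-5, D), Mul(-5, I), Mul(-5, Pow(I, 2))) (Function('J')(I, D) = Add(15, Mul(-5, Add(Add(I, D), Mul(I, I)))) = Add(15, Mul(-5, Add(Add(D, I), Pow(I, 2)))) = Add(15, Mul(-5, Add(D, I, Pow(I, 2)))) = Add(15, Add(Mul(-5, D), Mul(-5, I), Mul(-5, Pow(I, 2)))) = Add(15, Mul(-5, D), Mul(-5, I), Mul(-5, Pow(I, 2))))
Add(Add(-30456, Mul(Add(969, -10934), Add(Function('B')(91), -14799))), Function('J')(K, Pow(3, 3))) = Add(Add(-30456, Mul(Add(969, -10934), Add(15, -14799))), Add(15, Mul(-5, Pow(3, 3)), Mul(-5, Rational(-1, 125)), Mul(-5, Pow(Rational(-1, 125), 2)))) = Add(Add(-30456, Mul(-9965, -14784)), Add(15, Mul(-5, 27), Rational(1, 25), Mul(-5, Rational(1, 15625)))) = Add(Add(-30456, 147322560), Add(15, -135, Rational(1, 25), Rational(-1, 3125))) = Add(147292104, Rational(-374876, 3125)) = Rational(460287450124, 3125)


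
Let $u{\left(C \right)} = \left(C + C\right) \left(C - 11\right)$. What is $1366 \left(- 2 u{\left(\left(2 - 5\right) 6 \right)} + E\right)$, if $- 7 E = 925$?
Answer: $- \frac{21229006}{7} \approx -3.0327 \cdot 10^{6}$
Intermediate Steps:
$E = - \frac{925}{7}$ ($E = \left(- \frac{1}{7}\right) 925 = - \frac{925}{7} \approx -132.14$)
$u{\left(C \right)} = 2 C \left(-11 + C\right)$
$1366 \left(- 2 u{\left(\left(2 - 5\right) 6 \right)} + E\right) = 1366 \left(- 2 \cdot 2 \left(2 - 5\right) 6 \left(-11 + \left(2 - 5\right) 6\right) - \frac{925}{7}\right) = 1366 \left(- 2 \cdot 2 \left(\left(-3\right) 6\right) \left(-11 - 18\right) - \frac{925}{7}\right) = 1366 \left(- 2 \cdot 2 \left(-18\right) \left(-11 - 18\right) - \frac{925}{7}\right) = 1366 \left(- 2 \cdot 2 \left(-18\right) \left(-29\right) - \frac{925}{7}\right) = 1366 \left(\left(-2\right) 1044 - \frac{925}{7}\right) = 1366 \left(-2088 - \frac{925}{7}\right) = 1366 \left(- \frac{15541}{7}\right) = - \frac{21229006}{7}$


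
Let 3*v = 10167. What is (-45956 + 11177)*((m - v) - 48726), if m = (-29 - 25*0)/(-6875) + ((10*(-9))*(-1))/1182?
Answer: 2454811175157573/1354375 ≈ 1.8125e+9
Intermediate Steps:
v = 3389 (v = (⅓)*10167 = 3389)
m = 108838/1354375 (m = (-29 + 0)*(-1/6875) - 90*(-1)*(1/1182) = -29*(-1/6875) + 90*(1/1182) = 29/6875 + 15/197 = 108838/1354375 ≈ 0.080360)
(-45956 + 11177)*((m - v) - 48726) = (-45956 + 11177)*((108838/1354375 - 1*3389) - 48726) = -34779*((108838/1354375 - 3389) - 48726) = -34779*(-4589868037/1354375 - 48726) = -34779*(-70583144287/1354375) = 2454811175157573/1354375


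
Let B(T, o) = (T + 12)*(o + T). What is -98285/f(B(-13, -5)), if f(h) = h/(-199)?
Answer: 19558715/18 ≈ 1.0866e+6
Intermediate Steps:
B(T, o) = (12 + T)*(T + o)
f(h) = -h/199 (f(h) = h*(-1/199) = -h/199)
-98285/f(B(-13, -5)) = -98285*(-199/((-13)**2 + 12*(-13) + 12*(-5) - 13*(-5))) = -98285*(-199/(169 - 156 - 60 + 65)) = -98285/((-1/199*18)) = -98285/(-18/199) = -98285*(-199/18) = 19558715/18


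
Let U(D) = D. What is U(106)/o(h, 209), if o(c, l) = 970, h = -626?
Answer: 53/485 ≈ 0.10928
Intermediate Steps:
U(106)/o(h, 209) = 106/970 = 106*(1/970) = 53/485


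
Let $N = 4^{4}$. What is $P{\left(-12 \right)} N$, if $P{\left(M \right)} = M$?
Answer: $-3072$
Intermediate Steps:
$N = 256$
$P{\left(-12 \right)} N = \left(-12\right) 256 = -3072$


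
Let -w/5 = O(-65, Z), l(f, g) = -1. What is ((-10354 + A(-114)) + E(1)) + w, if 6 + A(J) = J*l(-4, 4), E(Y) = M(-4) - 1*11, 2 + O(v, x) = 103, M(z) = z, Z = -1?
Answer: -10766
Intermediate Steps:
O(v, x) = 101 (O(v, x) = -2 + 103 = 101)
w = -505 (w = -5*101 = -505)
E(Y) = -15 (E(Y) = -4 - 1*11 = -4 - 11 = -15)
A(J) = -6 - J (A(J) = -6 + J*(-1) = -6 - J)
((-10354 + A(-114)) + E(1)) + w = ((-10354 + (-6 - 1*(-114))) - 15) - 505 = ((-10354 + (-6 + 114)) - 15) - 505 = ((-10354 + 108) - 15) - 505 = (-10246 - 15) - 505 = -10261 - 505 = -10766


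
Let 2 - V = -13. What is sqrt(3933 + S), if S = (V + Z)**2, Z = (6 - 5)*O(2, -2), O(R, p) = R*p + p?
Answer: 3*sqrt(446) ≈ 63.356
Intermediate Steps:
O(R, p) = p + R*p
V = 15 (V = 2 - 1*(-13) = 2 + 13 = 15)
Z = -6 (Z = (6 - 5)*(-2*(1 + 2)) = 1*(-2*3) = 1*(-6) = -6)
S = 81 (S = (15 - 6)**2 = 9**2 = 81)
sqrt(3933 + S) = sqrt(3933 + 81) = sqrt(4014) = 3*sqrt(446)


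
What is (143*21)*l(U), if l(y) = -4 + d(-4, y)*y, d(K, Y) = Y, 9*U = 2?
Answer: -320320/27 ≈ -11864.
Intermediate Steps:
U = 2/9 (U = (⅑)*2 = 2/9 ≈ 0.22222)
l(y) = -4 + y² (l(y) = -4 + y*y = -4 + y²)
(143*21)*l(U) = (143*21)*(-4 + (2/9)²) = 3003*(-4 + 4/81) = 3003*(-320/81) = -320320/27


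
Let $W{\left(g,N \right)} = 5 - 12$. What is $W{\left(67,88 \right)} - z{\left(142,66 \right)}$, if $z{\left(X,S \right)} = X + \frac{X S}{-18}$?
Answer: $\frac{1115}{3} \approx 371.67$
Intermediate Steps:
$W{\left(g,N \right)} = -7$ ($W{\left(g,N \right)} = 5 - 12 = -7$)
$z{\left(X,S \right)} = X - \frac{S X}{18}$ ($z{\left(X,S \right)} = X + S X \left(- \frac{1}{18}\right) = X - \frac{S X}{18}$)
$W{\left(67,88 \right)} - z{\left(142,66 \right)} = -7 - \frac{1}{18} \cdot 142 \left(18 - 66\right) = -7 - \frac{1}{18} \cdot 142 \left(-48\right) = -7 - - \frac{1136}{3} = -7 + \frac{1136}{3} = \frac{1115}{3}$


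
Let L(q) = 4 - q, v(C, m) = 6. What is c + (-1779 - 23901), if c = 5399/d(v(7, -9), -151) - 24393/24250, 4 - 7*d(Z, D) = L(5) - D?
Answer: -22960020407/885125 ≈ -25940.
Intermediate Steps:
d(Z, D) = 5/7 + D/7 (d(Z, D) = 4/7 - ((4 - 1*5) - D)/7 = 4/7 - ((4 - 5) - D)/7 = 4/7 - (-1 - D)/7 = 4/7 + (⅐ + D/7) = 5/7 + D/7)
c = -230010407/885125 (c = 5399/(5/7 + (⅐)*(-151)) - 24393/24250 = 5399/(5/7 - 151/7) - 24393*1/24250 = 5399/(-146/7) - 24393/24250 = 5399*(-7/146) - 24393/24250 = -37793/146 - 24393/24250 = -230010407/885125 ≈ -259.86)
c + (-1779 - 23901) = -230010407/885125 + (-1779 - 23901) = -230010407/885125 - 25680 = -22960020407/885125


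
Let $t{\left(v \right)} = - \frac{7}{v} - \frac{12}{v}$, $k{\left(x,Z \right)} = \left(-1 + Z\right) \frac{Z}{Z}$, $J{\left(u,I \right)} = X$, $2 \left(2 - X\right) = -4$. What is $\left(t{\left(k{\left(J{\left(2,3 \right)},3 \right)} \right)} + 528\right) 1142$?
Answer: $592127$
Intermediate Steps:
$X = 4$ ($X = 2 - -2 = 2 + 2 = 4$)
$J{\left(u,I \right)} = 4$
$k{\left(x,Z \right)} = -1 + Z$ ($k{\left(x,Z \right)} = \left(-1 + Z\right) 1 = -1 + Z$)
$t{\left(v \right)} = - \frac{19}{v}$
$\left(t{\left(k{\left(J{\left(2,3 \right)},3 \right)} \right)} + 528\right) 1142 = \left(- \frac{19}{-1 + 3} + 528\right) 1142 = \left(- \frac{19}{2} + 528\right) 1142 = \frac{1037}{2} \cdot 1142 = 592127$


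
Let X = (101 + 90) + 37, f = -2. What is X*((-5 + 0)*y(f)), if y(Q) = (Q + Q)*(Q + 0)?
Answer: -9120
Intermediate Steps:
X = 228 (X = 191 + 37 = 228)
y(Q) = 2*Q² (y(Q) = (2*Q)*Q = 2*Q²)
X*((-5 + 0)*y(f)) = 228*((-5 + 0)*(2*(-2)²)) = 228*(-10*4) = 228*(-5*8) = 228*(-40) = -9120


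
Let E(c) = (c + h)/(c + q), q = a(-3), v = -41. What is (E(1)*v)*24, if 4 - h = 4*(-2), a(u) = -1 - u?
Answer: -4264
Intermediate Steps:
q = 2 (q = -1 - 1*(-3) = -1 + 3 = 2)
h = 12 (h = 4 - 4*(-2) = 4 - 1*(-8) = 4 + 8 = 12)
E(c) = (12 + c)/(2 + c) (E(c) = (c + 12)/(c + 2) = (12 + c)/(2 + c))
(E(1)*v)*24 = (((12 + 1)/(2 + 1))*(-41))*24 = ((13/3)*(-41))*24 = -533/3*24 = -4264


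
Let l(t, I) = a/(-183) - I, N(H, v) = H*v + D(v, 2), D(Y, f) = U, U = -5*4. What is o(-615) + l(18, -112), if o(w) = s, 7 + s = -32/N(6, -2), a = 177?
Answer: 6407/61 ≈ 105.03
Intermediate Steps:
U = -20
D(Y, f) = -20
N(H, v) = -20 + H*v (N(H, v) = H*v - 20 = -20 + H*v)
s = -6 (s = -7 - 32/(-20 + 6*(-2)) = -7 - 32/(-20 - 12) = -7 - 32/(-32) = -7 - 32*(-1/32) = -7 + 1 = -6)
o(w) = -6
l(t, I) = -59/61 - I (l(t, I) = 177/(-183) - I = 177*(-1/183) - I = -59/61 - I)
o(-615) + l(18, -112) = -6 + (-59/61 - 1*(-112)) = -6 + (-59/61 + 112) = -6 + 6773/61 = 6407/61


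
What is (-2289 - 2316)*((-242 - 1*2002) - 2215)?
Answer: 20533695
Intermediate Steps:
(-2289 - 2316)*((-242 - 1*2002) - 2215) = -4605*((-242 - 2002) - 2215) = -4605*(-2244 - 2215) = -4605*(-4459) = 20533695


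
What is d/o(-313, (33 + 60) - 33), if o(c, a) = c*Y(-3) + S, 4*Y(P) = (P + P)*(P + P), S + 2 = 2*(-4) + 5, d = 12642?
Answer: -6321/1411 ≈ -4.4798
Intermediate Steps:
S = -5 (S = -2 + (2*(-4) + 5) = -2 + (-8 + 5) = -2 - 3 = -5)
Y(P) = P² (Y(P) = ((P + P)*(P + P))/4 = ((2*P)*(2*P))/4 = (4*P²)/4 = P²)
o(c, a) = -5 + 9*c (o(c, a) = c*(-3)² - 5 = c*9 - 5 = 9*c - 5 = -5 + 9*c)
d/o(-313, (33 + 60) - 33) = 12642/(-5 + 9*(-313)) = 12642/(-5 - 2817) = 12642/(-2822) = 12642*(-1/2822) = -6321/1411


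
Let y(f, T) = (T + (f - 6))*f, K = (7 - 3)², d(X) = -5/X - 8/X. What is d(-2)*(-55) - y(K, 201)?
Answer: -7467/2 ≈ -3733.5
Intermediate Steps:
d(X) = -13/X
K = 16 (K = 4² = 16)
y(f, T) = f*(-6 + T + f) (y(f, T) = (T + (-6 + f))*f = (-6 + T + f)*f = f*(-6 + T + f))
d(-2)*(-55) - y(K, 201) = -13/(-2)*(-55) - 16*(-6 + 201 + 16) = -13*(-½)*(-55) - 16*211 = (13/2)*(-55) - 1*3376 = -715/2 - 3376 = -7467/2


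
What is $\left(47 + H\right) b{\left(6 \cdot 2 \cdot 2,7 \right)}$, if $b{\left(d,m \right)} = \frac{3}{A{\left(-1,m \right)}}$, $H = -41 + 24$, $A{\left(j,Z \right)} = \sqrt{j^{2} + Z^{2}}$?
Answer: $9 \sqrt{2} \approx 12.728$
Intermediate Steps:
$A{\left(j,Z \right)} = \sqrt{Z^{2} + j^{2}}$
$H = -17$
$b{\left(d,m \right)} = \frac{3}{\sqrt{1 + m^{2}}}$ ($b{\left(d,m \right)} = \frac{3}{\sqrt{m^{2} + \left(-1\right)^{2}}} = \frac{3}{\sqrt{m^{2} + 1}} = \frac{3}{\sqrt{1 + m^{2}}}$)
$\left(47 + H\right) b{\left(6 \cdot 2 \cdot 2,7 \right)} = \left(47 - 17\right) \frac{3}{\sqrt{1 + 7^{2}}} = 30 \frac{3}{\sqrt{1 + 49}} = 30 \frac{3}{5 \sqrt{2}} = 30 \cdot 3 \frac{\sqrt{2}}{10} = 30 \frac{3 \sqrt{2}}{10} = 9 \sqrt{2}$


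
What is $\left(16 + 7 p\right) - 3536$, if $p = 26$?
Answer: $-3338$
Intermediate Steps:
$\left(16 + 7 p\right) - 3536 = \left(16 + 7 \cdot 26\right) - 3536 = \left(16 + 182\right) - 3536 = 198 - 3536 = -3338$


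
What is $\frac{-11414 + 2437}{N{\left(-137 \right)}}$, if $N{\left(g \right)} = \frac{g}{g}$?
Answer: $-8977$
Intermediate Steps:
$N{\left(g \right)} = 1$
$\frac{-11414 + 2437}{N{\left(-137 \right)}} = \frac{-11414 + 2437}{1} = \left(-8977\right) 1 = -8977$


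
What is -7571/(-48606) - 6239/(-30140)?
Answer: 265721387/732492420 ≈ 0.36276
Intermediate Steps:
-7571/(-48606) - 6239/(-30140) = -7571*(-1/48606) - 6239*(-1/30140) = 7571/48606 + 6239/30140 = 265721387/732492420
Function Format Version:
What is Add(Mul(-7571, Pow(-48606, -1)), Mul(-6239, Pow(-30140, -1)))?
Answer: Rational(265721387, 732492420) ≈ 0.36276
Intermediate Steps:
Add(Mul(-7571, Pow(-48606, -1)), Mul(-6239, Pow(-30140, -1))) = Add(Mul(-7571, Rational(-1, 48606)), Mul(-6239, Rational(-1, 30140))) = Add(Rational(7571, 48606), Rational(6239, 30140)) = Rational(265721387, 732492420)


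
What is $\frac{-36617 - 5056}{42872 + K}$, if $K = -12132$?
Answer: $- \frac{1437}{1060} \approx -1.3557$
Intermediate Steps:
$\frac{-36617 - 5056}{42872 + K} = \frac{-36617 - 5056}{42872 - 12132} = - \frac{41673}{30740} = \left(-41673\right) \frac{1}{30740} = - \frac{1437}{1060}$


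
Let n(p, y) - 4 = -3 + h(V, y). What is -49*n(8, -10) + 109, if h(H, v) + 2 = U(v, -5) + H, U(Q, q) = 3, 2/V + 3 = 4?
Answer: -87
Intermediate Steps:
V = 2 (V = 2/(-3 + 4) = 2/1 = 2*1 = 2)
h(H, v) = 1 + H (h(H, v) = -2 + (3 + H) = 1 + H)
n(p, y) = 4 (n(p, y) = 4 + (-3 + (1 + 2)) = 4 + (-3 + 3) = 4 + 0 = 4)
-49*n(8, -10) + 109 = -49*4 + 109 = -196 + 109 = -87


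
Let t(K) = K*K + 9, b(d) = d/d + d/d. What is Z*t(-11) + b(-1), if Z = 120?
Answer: 15602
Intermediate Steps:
b(d) = 2 (b(d) = 1 + 1 = 2)
t(K) = 9 + K² (t(K) = K² + 9 = 9 + K²)
Z*t(-11) + b(-1) = 120*(9 + (-11)²) + 2 = 120*(9 + 121) + 2 = 120*130 + 2 = 15600 + 2 = 15602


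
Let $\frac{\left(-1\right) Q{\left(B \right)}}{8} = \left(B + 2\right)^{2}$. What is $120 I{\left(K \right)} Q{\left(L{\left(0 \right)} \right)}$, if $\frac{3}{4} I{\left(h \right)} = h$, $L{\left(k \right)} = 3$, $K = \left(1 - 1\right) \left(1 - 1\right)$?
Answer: $0$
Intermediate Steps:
$K = 0$ ($K = \left(1 - 1\right) 0 = 0 \cdot 0 = 0$)
$I{\left(h \right)} = \frac{4 h}{3}$
$Q{\left(B \right)} = - 8 \left(2 + B\right)^{2}$ ($Q{\left(B \right)} = - 8 \left(B + 2\right)^{2} = - 8 \left(2 + B\right)^{2}$)
$120 I{\left(K \right)} Q{\left(L{\left(0 \right)} \right)} = 120 \cdot \frac{4}{3} \cdot 0 \left(- 8 \left(2 + 3\right)^{2}\right) = 120 \cdot 0 \left(- 8 \cdot 5^{2}\right) = 0 \left(\left(-8\right) 25\right) = 0 \left(-200\right) = 0$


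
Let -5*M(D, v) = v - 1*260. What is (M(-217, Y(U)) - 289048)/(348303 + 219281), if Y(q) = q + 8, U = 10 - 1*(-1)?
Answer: -1444999/2837920 ≈ -0.50918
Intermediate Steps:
U = 11 (U = 10 + 1 = 11)
Y(q) = 8 + q
M(D, v) = 52 - v/5 (M(D, v) = -(v - 1*260)/5 = -(v - 260)/5 = -(-260 + v)/5 = 52 - v/5)
(M(-217, Y(U)) - 289048)/(348303 + 219281) = ((52 - (8 + 11)/5) - 289048)/(348303 + 219281) = ((52 - ⅕*19) - 289048)/567584 = ((52 - 19/5) - 289048)*(1/567584) = (241/5 - 289048)*(1/567584) = -1444999/5*1/567584 = -1444999/2837920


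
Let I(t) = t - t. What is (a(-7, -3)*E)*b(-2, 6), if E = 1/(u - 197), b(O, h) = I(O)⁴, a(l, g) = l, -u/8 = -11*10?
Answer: 0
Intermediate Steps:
u = 880 (u = -(-88)*10 = -8*(-110) = 880)
I(t) = 0
b(O, h) = 0 (b(O, h) = 0⁴ = 0)
E = 1/683 (E = 1/(880 - 197) = 1/683 ≈ 0.0014641)
(a(-7, -3)*E)*b(-2, 6) = -7*1/683*0 = -7/683*0 = 0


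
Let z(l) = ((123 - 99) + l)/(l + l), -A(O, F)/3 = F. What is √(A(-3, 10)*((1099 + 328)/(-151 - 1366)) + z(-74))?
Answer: √262880930/3034 ≈ 5.3440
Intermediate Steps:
A(O, F) = -3*F
z(l) = (24 + l)/(2*l) (z(l) = (24 + l)/((2*l)) = (24 + l)*(1/(2*l)) = (24 + l)/(2*l))
√(A(-3, 10)*((1099 + 328)/(-151 - 1366)) + z(-74)) = √((-3*10)*((1099 + 328)/(-151 - 1366)) + (½)*(24 - 74)/(-74)) = √(-42810/(-1517) + (½)*(-1/74)*(-50)) = √(-42810*(-1)/1517 + 25/74) = √(-30*(-1427/1517) + 25/74) = √(42810/1517 + 25/74) = √(86645/3034) = √262880930/3034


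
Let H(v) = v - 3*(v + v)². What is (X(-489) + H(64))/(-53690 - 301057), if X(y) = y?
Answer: 49577/354747 ≈ 0.13975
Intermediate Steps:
H(v) = v - 12*v² (H(v) = v - 3*4*v² = v - 12*v²)
(X(-489) + H(64))/(-53690 - 301057) = (-489 + 64*(1 - 12*64))/(-53690 - 301057) = (-489 + 64*(1 - 768))/(-354747) = (-489 + 64*(-767))*(-1/354747) = (-489 - 49088)*(-1/354747) = -49577*(-1/354747) = 49577/354747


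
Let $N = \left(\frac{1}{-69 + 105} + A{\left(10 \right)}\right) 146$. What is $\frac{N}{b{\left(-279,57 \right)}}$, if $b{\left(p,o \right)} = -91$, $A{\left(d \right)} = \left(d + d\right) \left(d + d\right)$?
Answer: $- \frac{1051273}{1638} \approx -641.8$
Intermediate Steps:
$A{\left(d \right)} = 4 d^{2}$ ($A{\left(d \right)} = 2 d 2 d = 4 d^{2}$)
$N = \frac{1051273}{18}$ ($N = \left(\frac{1}{-69 + 105} + 4 \cdot 10^{2}\right) 146 = \left(\frac{1}{36} + 4 \cdot 100\right) 146 = \left(\frac{1}{36} + 400\right) 146 = \frac{14401}{36} \cdot 146 = \frac{1051273}{18} \approx 58404.0$)
$\frac{N}{b{\left(-279,57 \right)}} = \frac{1051273}{18 \left(-91\right)} = \frac{1051273}{18} \left(- \frac{1}{91}\right) = - \frac{1051273}{1638}$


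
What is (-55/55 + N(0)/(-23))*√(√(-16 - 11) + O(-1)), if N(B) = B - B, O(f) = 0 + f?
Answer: -√(-1 + 3*I*√3) ≈ -1.4648 - 1.7736*I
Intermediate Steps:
O(f) = f
N(B) = 0
(-55/55 + N(0)/(-23))*√(√(-16 - 11) + O(-1)) = (-55/55 + 0/(-23))*√(√(-16 - 11) - 1) = (-55*1/55 + 0*(-1/23))*√(√(-27) - 1) = (-1 + 0)*√(3*I*√3 - 1) = -√(-1 + 3*I*√3)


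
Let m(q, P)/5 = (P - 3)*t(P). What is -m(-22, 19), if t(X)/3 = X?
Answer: -4560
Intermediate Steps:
t(X) = 3*X
m(q, P) = 15*P*(-3 + P) (m(q, P) = 5*((P - 3)*(3*P)) = 5*((-3 + P)*(3*P)) = 5*(3*P*(-3 + P)) = 15*P*(-3 + P))
-m(-22, 19) = -15*19*(-3 + 19) = -15*19*16 = -1*4560 = -4560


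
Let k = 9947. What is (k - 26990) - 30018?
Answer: -47061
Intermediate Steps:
(k - 26990) - 30018 = (9947 - 26990) - 30018 = -17043 - 30018 = -47061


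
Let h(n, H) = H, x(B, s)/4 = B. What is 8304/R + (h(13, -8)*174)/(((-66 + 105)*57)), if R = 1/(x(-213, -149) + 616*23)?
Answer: 81936862960/741 ≈ 1.1058e+8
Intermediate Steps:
x(B, s) = 4*B
R = 1/13316 (R = 1/(4*(-213) + 616*23) = 1/(-852 + 14168) = 1/13316 ≈ 7.5098e-5)
8304/R + (h(13, -8)*174)/(((-66 + 105)*57)) = 8304/(1/13316) + (-8*174)/(((-66 + 105)*57)) = 8304*13316 - 1392/(39*57) = 110576064 - 1392/2223 = 110576064 - 1392*1/2223 = 110576064 - 464/741 = 81936862960/741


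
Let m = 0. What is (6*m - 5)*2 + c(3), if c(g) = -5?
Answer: -15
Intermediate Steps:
(6*m - 5)*2 + c(3) = (6*0 - 5)*2 - 5 = (0 - 5)*2 - 5 = -5*2 - 5 = -10 - 5 = -15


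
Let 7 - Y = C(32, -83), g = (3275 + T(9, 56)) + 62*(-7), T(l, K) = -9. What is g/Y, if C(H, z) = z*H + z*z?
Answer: -1416/2113 ≈ -0.67014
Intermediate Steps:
C(H, z) = z² + H*z (C(H, z) = H*z + z² = z² + H*z)
g = 2832 (g = (3275 - 9) + 62*(-7) = 3266 - 434 = 2832)
Y = -4226 (Y = 7 - (-83)*(32 - 83) = 7 - (-83)*(-51) = 7 - 1*4233 = 7 - 4233 = -4226)
g/Y = 2832/(-4226) = 2832*(-1/4226) = -1416/2113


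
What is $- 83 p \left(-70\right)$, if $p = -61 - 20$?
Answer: $-470610$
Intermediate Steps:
$p = -81$ ($p = -61 - 20 = -81$)
$- 83 p \left(-70\right) = \left(-83\right) \left(-81\right) \left(-70\right) = 6723 \left(-70\right) = -470610$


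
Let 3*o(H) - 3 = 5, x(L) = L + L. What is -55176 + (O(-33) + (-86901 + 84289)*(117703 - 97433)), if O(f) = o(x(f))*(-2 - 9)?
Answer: -159001336/3 ≈ -5.3000e+7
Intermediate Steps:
x(L) = 2*L
o(H) = 8/3 (o(H) = 1 + (1/3)*5 = 1 + 5/3 = 8/3)
O(f) = -88/3 (O(f) = 8*(-2 - 9)/3 = (8/3)*(-11) = -88/3)
-55176 + (O(-33) + (-86901 + 84289)*(117703 - 97433)) = -55176 + (-88/3 + (-86901 + 84289)*(117703 - 97433)) = -55176 + (-88/3 - 2612*20270) = -55176 + (-88/3 - 52945240) = -55176 - 158835808/3 = -159001336/3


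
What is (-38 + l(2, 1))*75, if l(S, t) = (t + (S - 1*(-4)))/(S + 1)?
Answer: -2675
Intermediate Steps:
l(S, t) = (4 + S + t)/(1 + S) (l(S, t) = (t + (S + 4))/(1 + S) = (t + (4 + S))/(1 + S) = (4 + S + t)/(1 + S))
(-38 + l(2, 1))*75 = (-38 + (4 + 2 + 1)/(1 + 2))*75 = (-38 + 7/3)*75 = -107/3*75 = -2675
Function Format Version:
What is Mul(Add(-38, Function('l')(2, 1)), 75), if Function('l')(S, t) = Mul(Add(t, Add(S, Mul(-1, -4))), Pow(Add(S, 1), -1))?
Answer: -2675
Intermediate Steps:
Function('l')(S, t) = Mul(Pow(Add(1, S), -1), Add(4, S, t)) (Function('l')(S, t) = Mul(Add(t, Add(S, 4)), Pow(Add(1, S), -1)) = Mul(Add(t, Add(4, S)), Pow(Add(1, S), -1)) = Mul(Add(4, S, t), Pow(Add(1, S), -1)) = Mul(Pow(Add(1, S), -1), Add(4, S, t)))
Mul(Add(-38, Function('l')(2, 1)), 75) = Mul(Add(-38, Mul(Pow(Add(1, 2), -1), Add(4, 2, 1))), 75) = Mul(Add(-38, Mul(Pow(3, -1), 7)), 75) = Mul(Add(-38, Mul(Rational(1, 3), 7)), 75) = Mul(Add(-38, Rational(7, 3)), 75) = Mul(Rational(-107, 3), 75) = -2675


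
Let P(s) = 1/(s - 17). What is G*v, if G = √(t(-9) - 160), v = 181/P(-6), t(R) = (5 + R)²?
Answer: -49956*I ≈ -49956.0*I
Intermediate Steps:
P(s) = 1/(-17 + s)
v = -4163 (v = 181/(1/(-17 - 6)) = 181/(1/(-23)) = 181/(-1/23) = 181*(-23) = -4163)
G = 12*I (G = √((5 - 9)² - 160) = √((-4)² - 160) = √(16 - 160) = √(-144) = 12*I ≈ 12.0*I)
G*v = (12*I)*(-4163) = -49956*I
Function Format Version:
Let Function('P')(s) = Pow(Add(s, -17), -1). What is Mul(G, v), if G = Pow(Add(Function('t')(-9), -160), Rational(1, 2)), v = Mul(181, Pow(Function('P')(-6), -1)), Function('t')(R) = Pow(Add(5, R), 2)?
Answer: Mul(-49956, I) ≈ Mul(-49956., I)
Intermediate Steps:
Function('P')(s) = Pow(Add(-17, s), -1)
v = -4163 (v = Mul(181, Pow(Pow(Add(-17, -6), -1), -1)) = Mul(181, Pow(Pow(-23, -1), -1)) = Mul(181, Pow(Rational(-1, 23), -1)) = Mul(181, -23) = -4163)
G = Mul(12, I) (G = Pow(Add(Pow(Add(5, -9), 2), -160), Rational(1, 2)) = Pow(Add(Pow(-4, 2), -160), Rational(1, 2)) = Pow(Add(16, -160), Rational(1, 2)) = Pow(-144, Rational(1, 2)) = Mul(12, I) ≈ Mul(12.000, I))
Mul(G, v) = Mul(Mul(12, I), -4163) = Mul(-49956, I)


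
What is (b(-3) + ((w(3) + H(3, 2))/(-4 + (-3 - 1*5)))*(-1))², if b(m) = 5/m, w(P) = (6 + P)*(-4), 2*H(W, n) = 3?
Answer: 11881/576 ≈ 20.627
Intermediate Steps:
H(W, n) = 3/2 (H(W, n) = (½)*3 = 3/2)
w(P) = -24 - 4*P
(b(-3) + ((w(3) + H(3, 2))/(-4 + (-3 - 1*5)))*(-1))² = (5/(-3) + (((-24 - 4*3) + 3/2)/(-4 + (-3 - 1*5)))*(-1))² = (5*(-⅓) + (((-24 - 12) + 3/2)/(-4 + (-3 - 5)))*(-1))² = (-5/3 + ((-36 + 3/2)/(-4 - 8))*(-1))² = (-5/3 - 69/2/(-12)*(-1))² = (-5/3 - 69/2*(-1/12)*(-1))² = (-5/3 + (23/8)*(-1))² = (-5/3 - 23/8)² = (-109/24)² = 11881/576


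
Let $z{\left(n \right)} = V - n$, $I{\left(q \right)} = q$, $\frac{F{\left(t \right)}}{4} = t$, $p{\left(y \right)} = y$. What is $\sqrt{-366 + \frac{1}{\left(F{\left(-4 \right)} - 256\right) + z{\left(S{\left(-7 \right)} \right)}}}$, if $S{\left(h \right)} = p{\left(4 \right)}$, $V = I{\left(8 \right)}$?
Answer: $\frac{i \sqrt{6571963}}{134} \approx 19.131 i$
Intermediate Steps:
$F{\left(t \right)} = 4 t$
$V = 8$
$S{\left(h \right)} = 4$
$z{\left(n \right)} = 8 - n$
$\sqrt{-366 + \frac{1}{\left(F{\left(-4 \right)} - 256\right) + z{\left(S{\left(-7 \right)} \right)}}} = \sqrt{-366 + \frac{1}{\left(4 \left(-4\right) - 256\right) + \left(8 - 4\right)}} = \sqrt{-366 + \frac{1}{\left(-16 - 256\right) + \left(8 - 4\right)}} = \sqrt{-366 + \frac{1}{-272 + 4}} = \sqrt{-366 + \frac{1}{-268}} = \sqrt{-366 - \frac{1}{268}} = \sqrt{- \frac{98089}{268}} = \frac{i \sqrt{6571963}}{134}$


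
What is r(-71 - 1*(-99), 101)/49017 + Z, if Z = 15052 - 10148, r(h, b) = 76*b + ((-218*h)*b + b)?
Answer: 79923547/16339 ≈ 4891.6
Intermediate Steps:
r(h, b) = 77*b - 218*b*h (r(h, b) = 76*b + (-218*b*h + b) = 76*b + (b - 218*b*h) = 77*b - 218*b*h)
Z = 4904
r(-71 - 1*(-99), 101)/49017 + Z = (101*(77 - 218*(-71 - 1*(-99))))/49017 + 4904 = (101*(77 - 218*(-71 + 99)))*(1/49017) + 4904 = (101*(77 - 218*28))*(1/49017) + 4904 = (101*(77 - 6104))*(1/49017) + 4904 = (101*(-6027))*(1/49017) + 4904 = -608727*1/49017 + 4904 = -202909/16339 + 4904 = 79923547/16339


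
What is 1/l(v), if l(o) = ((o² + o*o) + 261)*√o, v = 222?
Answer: √222/21940038 ≈ 6.7911e-7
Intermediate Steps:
l(o) = √o*(261 + 2*o²) (l(o) = ((o² + o²) + 261)*√o = (2*o² + 261)*√o = (261 + 2*o²)*√o = √o*(261 + 2*o²))
1/l(v) = 1/(√222*(261 + 2*222²)) = 1/(√222*(261 + 2*49284)) = 1/(√222*(261 + 98568)) = 1/(√222*98829) = 1/(98829*√222) = √222/21940038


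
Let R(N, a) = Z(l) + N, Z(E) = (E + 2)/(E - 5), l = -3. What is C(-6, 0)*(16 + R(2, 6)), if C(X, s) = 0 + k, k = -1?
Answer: -145/8 ≈ -18.125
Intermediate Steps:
Z(E) = (2 + E)/(-5 + E)
C(X, s) = -1 (C(X, s) = 0 - 1 = -1)
R(N, a) = ⅛ + N (R(N, a) = (2 - 3)/(-5 - 3) + N = -1/(-8) + N = -⅛*(-1) + N = ⅛ + N)
C(-6, 0)*(16 + R(2, 6)) = -(16 + (⅛ + 2)) = -(16 + 17/8) = -1*145/8 = -145/8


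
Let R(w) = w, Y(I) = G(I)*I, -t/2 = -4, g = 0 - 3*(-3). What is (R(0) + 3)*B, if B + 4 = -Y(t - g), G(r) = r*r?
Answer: -9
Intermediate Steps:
g = 9 (g = 0 + 9 = 9)
G(r) = r**2
t = 8 (t = -2*(-4) = 8)
Y(I) = I**3 (Y(I) = I**2*I = I**3)
B = -3 (B = -4 - (8 - 1*9)**3 = -4 - (8 - 9)**3 = -4 - 1*(-1)**3 = -4 - 1*(-1) = -4 + 1 = -3)
(R(0) + 3)*B = (0 + 3)*(-3) = 3*(-3) = -9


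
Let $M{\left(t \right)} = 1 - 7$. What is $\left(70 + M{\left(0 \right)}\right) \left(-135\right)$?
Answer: $-8640$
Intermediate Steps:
$M{\left(t \right)} = -6$ ($M{\left(t \right)} = 1 - 7 = -6$)
$\left(70 + M{\left(0 \right)}\right) \left(-135\right) = \left(70 - 6\right) \left(-135\right) = 64 \left(-135\right) = -8640$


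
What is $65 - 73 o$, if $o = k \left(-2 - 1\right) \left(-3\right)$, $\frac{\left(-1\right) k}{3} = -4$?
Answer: $-7819$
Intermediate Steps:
$k = 12$ ($k = \left(-3\right) \left(-4\right) = 12$)
$o = 108$ ($o = 12 \left(-2 - 1\right) \left(-3\right) = 12 \left(\left(-3\right) \left(-3\right)\right) = 12 \cdot 9 = 108$)
$65 - 73 o = 65 - 7884 = -7819$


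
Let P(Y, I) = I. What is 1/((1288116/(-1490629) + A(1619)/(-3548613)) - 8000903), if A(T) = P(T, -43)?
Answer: -5289665447577/42322104719476248092 ≈ -1.2499e-7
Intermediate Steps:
A(T) = -43
1/((1288116/(-1490629) + A(1619)/(-3548613)) - 8000903) = 1/((1288116/(-1490629) - 43/(-3548613)) - 8000903) = 1/((1288116*(-1/1490629) - 43*(-1/3548613)) - 8000903) = 1/((-1288116/1490629 + 43/3548613) - 8000903) = 1/(-4570961086061/5289665447577 - 8000903) = 1/(-42322104719476248092/5289665447577) = -5289665447577/42322104719476248092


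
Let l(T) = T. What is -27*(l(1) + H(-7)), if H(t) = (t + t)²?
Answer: -5319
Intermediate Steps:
H(t) = 4*t² (H(t) = (2*t)² = 4*t²)
-27*(l(1) + H(-7)) = -27*(1 + 4*(-7)²) = -27*(1 + 4*49) = -27*(1 + 196) = -27*197 = -5319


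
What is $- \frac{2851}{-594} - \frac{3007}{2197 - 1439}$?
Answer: $\frac{93725}{112563} \approx 0.83264$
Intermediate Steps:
$- \frac{2851}{-594} - \frac{3007}{2197 - 1439} = \left(-2851\right) \left(- \frac{1}{594}\right) - \frac{3007}{2197 - 1439} = \frac{2851}{594} - \frac{3007}{758} = \frac{93725}{112563}$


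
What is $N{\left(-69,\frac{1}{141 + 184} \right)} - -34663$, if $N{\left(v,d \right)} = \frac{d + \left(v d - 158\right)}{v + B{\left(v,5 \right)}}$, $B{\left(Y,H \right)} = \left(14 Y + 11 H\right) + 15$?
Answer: $\frac{10871234793}{313625} \approx 34663.0$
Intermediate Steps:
$B{\left(Y,H \right)} = 15 + 11 H + 14 Y$ ($B{\left(Y,H \right)} = \left(11 H + 14 Y\right) + 15 = 15 + 11 H + 14 Y$)
$N{\left(v,d \right)} = \frac{-158 + d + d v}{70 + 15 v}$ ($N{\left(v,d \right)} = \frac{d + \left(v d - 158\right)}{v + \left(15 + 11 \cdot 5 + 14 v\right)} = \frac{d + \left(d v - 158\right)}{v + \left(15 + 55 + 14 v\right)} = \frac{d + \left(-158 + d v\right)}{v + \left(70 + 14 v\right)} = \frac{-158 + d + d v}{70 + 15 v}$)
$N{\left(-69,\frac{1}{141 + 184} \right)} - -34663 = \frac{-158 + \frac{1}{141 + 184} + \frac{1}{141 + 184} \left(-69\right)}{5 \left(14 + 3 \left(-69\right)\right)} - -34663 = \frac{-158 + \frac{1}{325} + \frac{1}{325} \left(-69\right)}{5 \left(14 - 207\right)} + 34663 = \frac{-158 + \frac{1}{325} + \frac{1}{325} \left(-69\right)}{5 \left(-193\right)} + 34663 = \frac{1}{5} \left(- \frac{1}{193}\right) \left(-158 + \frac{1}{325} - \frac{69}{325}\right) + 34663 = \frac{1}{5} \left(- \frac{1}{193}\right) \left(- \frac{51418}{325}\right) + 34663 = \frac{51418}{313625} + 34663 = \frac{10871234793}{313625}$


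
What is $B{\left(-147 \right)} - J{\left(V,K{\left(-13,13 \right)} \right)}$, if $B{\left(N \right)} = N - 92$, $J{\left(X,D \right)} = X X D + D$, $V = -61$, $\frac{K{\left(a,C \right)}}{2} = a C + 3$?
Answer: $1235465$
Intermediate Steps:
$K{\left(a,C \right)} = 6 + 2 C a$ ($K{\left(a,C \right)} = 2 \left(a C + 3\right) = 2 \left(C a + 3\right) = 2 \left(3 + C a\right) = 6 + 2 C a$)
$J{\left(X,D \right)} = D + D X^{2}$ ($J{\left(X,D \right)} = X^{2} D + D = D X^{2} + D = D + D X^{2}$)
$B{\left(N \right)} = -92 + N$
$B{\left(-147 \right)} - J{\left(V,K{\left(-13,13 \right)} \right)} = \left(-92 - 147\right) - \left(6 + 2 \cdot 13 \left(-13\right)\right) \left(1 + \left(-61\right)^{2}\right) = -239 - \left(6 - 338\right) \left(1 + 3721\right) = -239 - \left(-332\right) 3722 = -239 - -1235704 = -239 + 1235704 = 1235465$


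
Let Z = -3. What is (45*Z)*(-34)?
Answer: 4590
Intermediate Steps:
(45*Z)*(-34) = (45*(-3))*(-34) = -135*(-34) = 4590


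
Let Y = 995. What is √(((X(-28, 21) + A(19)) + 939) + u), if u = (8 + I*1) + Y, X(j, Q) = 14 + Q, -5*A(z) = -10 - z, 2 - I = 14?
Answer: √49270/5 ≈ 44.394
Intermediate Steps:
I = -12 (I = 2 - 1*14 = 2 - 14 = -12)
A(z) = 2 + z/5 (A(z) = -(-10 - z)/5 = 2 + z/5)
u = 991 (u = (8 - 12*1) + 995 = (8 - 12) + 995 = -4 + 995 = 991)
√(((X(-28, 21) + A(19)) + 939) + u) = √((((14 + 21) + (2 + (⅕)*19)) + 939) + 991) = √(((35 + (2 + 19/5)) + 939) + 991) = √(((35 + 29/5) + 939) + 991) = √((204/5 + 939) + 991) = √(4899/5 + 991) = √(9854/5) = √49270/5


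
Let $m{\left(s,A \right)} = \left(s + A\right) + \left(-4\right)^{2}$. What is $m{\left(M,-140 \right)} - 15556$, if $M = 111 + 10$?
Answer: $-15559$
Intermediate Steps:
$M = 121$
$m{\left(s,A \right)} = 16 + A + s$ ($m{\left(s,A \right)} = \left(A + s\right) + 16 = 16 + A + s$)
$m{\left(M,-140 \right)} - 15556 = \left(16 - 140 + 121\right) - 15556 = -3 - 15556 = -15559$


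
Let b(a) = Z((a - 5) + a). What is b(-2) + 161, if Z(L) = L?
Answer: 152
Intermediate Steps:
b(a) = -5 + 2*a (b(a) = (a - 5) + a = (-5 + a) + a = -5 + 2*a)
b(-2) + 161 = (-5 + 2*(-2)) + 161 = (-5 - 4) + 161 = -9 + 161 = 152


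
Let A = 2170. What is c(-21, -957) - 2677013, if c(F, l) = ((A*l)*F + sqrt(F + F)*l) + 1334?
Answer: 40934811 - 957*I*sqrt(42) ≈ 4.0935e+7 - 6202.1*I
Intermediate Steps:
c(F, l) = 1334 + 2170*F*l + l*sqrt(2)*sqrt(F) (c(F, l) = ((2170*l)*F + sqrt(F + F)*l) + 1334 = (2170*F*l + sqrt(2*F)*l) + 1334 = (2170*F*l + (sqrt(2)*sqrt(F))*l) + 1334 = (2170*F*l + l*sqrt(2)*sqrt(F)) + 1334 = 1334 + 2170*F*l + l*sqrt(2)*sqrt(F))
c(-21, -957) - 2677013 = (1334 + 2170*(-21)*(-957) - 957*sqrt(2)*sqrt(-21)) - 2677013 = (1334 + 43610490 - 957*sqrt(2)*I*sqrt(21)) - 2677013 = (1334 + 43610490 - 957*I*sqrt(42)) - 2677013 = (43611824 - 957*I*sqrt(42)) - 2677013 = 40934811 - 957*I*sqrt(42)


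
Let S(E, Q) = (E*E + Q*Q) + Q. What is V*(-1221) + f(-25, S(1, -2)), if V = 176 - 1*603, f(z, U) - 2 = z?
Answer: 521344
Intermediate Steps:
S(E, Q) = Q + E**2 + Q**2 (S(E, Q) = (E**2 + Q**2) + Q = Q + E**2 + Q**2)
f(z, U) = 2 + z
V = -427 (V = 176 - 603 = -427)
V*(-1221) + f(-25, S(1, -2)) = -427*(-1221) + (2 - 25) = 521367 - 23 = 521344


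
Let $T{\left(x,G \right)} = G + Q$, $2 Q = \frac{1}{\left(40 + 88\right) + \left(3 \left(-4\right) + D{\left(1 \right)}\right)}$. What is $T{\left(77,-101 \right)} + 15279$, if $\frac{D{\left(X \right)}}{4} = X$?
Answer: $\frac{3642721}{240} \approx 15178.0$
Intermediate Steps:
$D{\left(X \right)} = 4 X$
$Q = \frac{1}{240}$ ($Q = \frac{1}{2 \left(\left(40 + 88\right) + \left(3 \left(-4\right) + 4 \cdot 1\right)\right)} = \frac{1}{2 \left(128 + \left(-12 + 4\right)\right)} = \frac{1}{2 \left(128 - 8\right)} = \frac{1}{2 \cdot 120} = \frac{1}{2} \cdot \frac{1}{120} = \frac{1}{240} \approx 0.0041667$)
$T{\left(x,G \right)} = \frac{1}{240} + G$ ($T{\left(x,G \right)} = G + \frac{1}{240} = \frac{1}{240} + G$)
$T{\left(77,-101 \right)} + 15279 = \left(\frac{1}{240} - 101\right) + 15279 = - \frac{24239}{240} + 15279 = \frac{3642721}{240}$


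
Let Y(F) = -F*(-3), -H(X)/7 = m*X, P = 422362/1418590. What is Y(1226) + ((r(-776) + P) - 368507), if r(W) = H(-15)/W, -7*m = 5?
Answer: -200806378117099/550412920 ≈ -3.6483e+5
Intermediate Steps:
m = -5/7 (m = -1/7*5 = -5/7 ≈ -0.71429)
P = 211181/709295 (P = 422362*(1/1418590) = 211181/709295 ≈ 0.29773)
H(X) = 5*X (H(X) = -(-5)*X = 5*X)
Y(F) = 3*F
r(W) = -75/W (r(W) = (5*(-15))/W = -75/W)
Y(1226) + ((r(-776) + P) - 368507) = 3*1226 + ((-75/(-776) + 211181/709295) - 368507) = 3678 + ((-75*(-1/776) + 211181/709295) - 368507) = 3678 + ((75/776 + 211181/709295) - 368507) = 3678 + (217073581/550412920 - 368507) = 3678 - 202830796836859/550412920 = -200806378117099/550412920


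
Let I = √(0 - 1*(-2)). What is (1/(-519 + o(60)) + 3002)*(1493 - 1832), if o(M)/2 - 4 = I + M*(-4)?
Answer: -999433750545/982073 + 678*√2/982073 ≈ -1.0177e+6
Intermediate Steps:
I = √2 (I = √(0 + 2) = √2 ≈ 1.4142)
o(M) = 8 - 8*M + 2*√2 (o(M) = 8 + 2*(√2 + M*(-4)) = 8 + 2*(√2 - 4*M) = 8 + (-8*M + 2*√2) = 8 - 8*M + 2*√2)
(1/(-519 + o(60)) + 3002)*(1493 - 1832) = (1/(-519 + (8 - 8*60 + 2*√2)) + 3002)*(1493 - 1832) = (1/(-519 + (8 - 480 + 2*√2)) + 3002)*(-339) = (1/(-519 + (-472 + 2*√2)) + 3002)*(-339) = (1/(-991 + 2*√2) + 3002)*(-339) = (3002 + 1/(-991 + 2*√2))*(-339) = -1017678 - 339/(-991 + 2*√2)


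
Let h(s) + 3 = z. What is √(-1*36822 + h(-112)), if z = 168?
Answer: 3*I*√4073 ≈ 191.46*I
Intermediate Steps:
h(s) = 165 (h(s) = -3 + 168 = 165)
√(-1*36822 + h(-112)) = √(-1*36822 + 165) = √(-36822 + 165) = √(-36657) = 3*I*√4073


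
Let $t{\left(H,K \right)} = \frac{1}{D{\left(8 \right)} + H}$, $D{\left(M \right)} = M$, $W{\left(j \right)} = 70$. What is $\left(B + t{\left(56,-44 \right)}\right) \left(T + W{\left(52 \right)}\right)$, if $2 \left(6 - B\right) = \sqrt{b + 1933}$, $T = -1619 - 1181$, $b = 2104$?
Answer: $- \frac{525525}{32} + 1365 \sqrt{4037} \approx 70306.0$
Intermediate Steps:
$T = -2800$ ($T = -1619 - 1181 = -2800$)
$B = 6 - \frac{\sqrt{4037}}{2}$ ($B = 6 - \frac{\sqrt{2104 + 1933}}{2} = 6 - \frac{\sqrt{4037}}{2} \approx -25.769$)
$t{\left(H,K \right)} = \frac{1}{8 + H}$
$\left(B + t{\left(56,-44 \right)}\right) \left(T + W{\left(52 \right)}\right) = \left(\left(6 - \frac{\sqrt{4037}}{2}\right) + \frac{1}{8 + 56}\right) \left(-2800 + 70\right) = \left(\left(6 - \frac{\sqrt{4037}}{2}\right) + \frac{1}{64}\right) \left(-2730\right) = \left(\frac{385}{64} - \frac{\sqrt{4037}}{2}\right) \left(-2730\right) = - \frac{525525}{32} + 1365 \sqrt{4037}$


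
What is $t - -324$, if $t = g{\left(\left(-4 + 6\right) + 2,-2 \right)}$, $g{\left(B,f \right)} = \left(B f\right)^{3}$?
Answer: $-188$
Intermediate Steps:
$g{\left(B,f \right)} = B^{3} f^{3}$
$t = -512$ ($t = \left(\left(-4 + 6\right) + 2\right)^{3} \left(-2\right)^{3} = \left(2 + 2\right)^{3} \left(-8\right) = 4^{3} \left(-8\right) = 64 \left(-8\right) = -512$)
$t - -324 = -512 - -324 = -512 + 324 = -188$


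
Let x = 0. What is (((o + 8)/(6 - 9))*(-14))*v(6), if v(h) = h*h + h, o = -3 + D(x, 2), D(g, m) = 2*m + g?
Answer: 1764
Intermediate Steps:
D(g, m) = g + 2*m
o = 1 (o = -3 + (0 + 2*2) = -3 + (0 + 4) = -3 + 4 = 1)
v(h) = h + h**2 (v(h) = h**2 + h = h + h**2)
(((o + 8)/(6 - 9))*(-14))*v(6) = (((1 + 8)/(6 - 9))*(-14))*(6*(1 + 6)) = ((9/(-3))*(-14))*(6*7) = ((9*(-1/3))*(-14))*42 = -3*(-14)*42 = 42*42 = 1764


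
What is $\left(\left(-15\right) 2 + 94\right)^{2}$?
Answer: $4096$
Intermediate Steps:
$\left(\left(-15\right) 2 + 94\right)^{2} = \left(-30 + 94\right)^{2} = 64^{2} = 4096$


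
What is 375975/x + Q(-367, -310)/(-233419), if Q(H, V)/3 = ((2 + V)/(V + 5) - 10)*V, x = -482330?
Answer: -1119867261597/1373536832494 ≈ -0.81532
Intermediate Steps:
Q(H, V) = 3*V*(-10 + (2 + V)/(5 + V)) (Q(H, V) = 3*(((2 + V)/(V + 5) - 10)*V) = 3*(((2 + V)/(5 + V) - 10)*V) = 3*((-10 + (2 + V)/(5 + V))*V) = 3*(V*(-10 + (2 + V)/(5 + V))) = 3*V*(-10 + (2 + V)/(5 + V)))
375975/x + Q(-367, -310)/(-233419) = 375975/(-482330) - 9*(-310)*(16 + 3*(-310))/(5 - 310)/(-233419) = 375975*(-1/482330) - 9*(-310)*(16 - 930)/(-305)*(-1/233419) = -75195/96466 - 9*(-310)*(-1/305)*(-914)*(-1/233419) = -75195/96466 + (510012/61)*(-1/233419) = -75195/96466 - 510012/14238559 = -1119867261597/1373536832494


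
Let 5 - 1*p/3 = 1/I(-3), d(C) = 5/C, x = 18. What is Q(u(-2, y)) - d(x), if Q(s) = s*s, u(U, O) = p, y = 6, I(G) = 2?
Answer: 6551/36 ≈ 181.97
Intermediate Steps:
p = 27/2 (p = 15 - 3/2 = 27/2 ≈ 13.500)
u(U, O) = 27/2
Q(s) = s²
Q(u(-2, y)) - d(x) = (27/2)² - 5/18 = 729/4 - 5/18 = 6551/36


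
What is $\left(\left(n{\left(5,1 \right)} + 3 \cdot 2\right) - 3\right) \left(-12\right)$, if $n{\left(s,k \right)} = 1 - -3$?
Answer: $-84$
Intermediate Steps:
$n{\left(s,k \right)} = 4$ ($n{\left(s,k \right)} = 1 + 3 = 4$)
$\left(\left(n{\left(5,1 \right)} + 3 \cdot 2\right) - 3\right) \left(-12\right) = \left(\left(4 + 3 \cdot 2\right) - 3\right) \left(-12\right) = \left(\left(4 + 6\right) - 3\right) \left(-12\right) = \left(10 - 3\right) \left(-12\right) = 7 \left(-12\right) = -84$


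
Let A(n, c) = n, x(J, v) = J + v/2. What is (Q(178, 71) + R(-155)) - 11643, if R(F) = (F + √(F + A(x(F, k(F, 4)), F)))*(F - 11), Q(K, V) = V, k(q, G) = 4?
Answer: 14158 - 332*I*√77 ≈ 14158.0 - 2913.3*I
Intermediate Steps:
x(J, v) = J + v/2 (x(J, v) = J + v*(½) = J + v/2)
R(F) = (-11 + F)*(F + √(2 + 2*F)) (R(F) = (F + √(F + (F + (½)*4)))*(F - 11) = (F + √(F + (F + 2)))*(-11 + F) = (F + √(F + (2 + F)))*(-11 + F) = (F + √(2 + 2*F))*(-11 + F) = (-11 + F)*(F + √(2 + 2*F)))
(Q(178, 71) + R(-155)) - 11643 = (71 + ((-155)² - 11*(-155) - 11*√(2 + 2*(-155)) - 155*√(2 + 2*(-155)))) - 11643 = (71 + (24025 + 1705 - 11*√(2 - 310) - 155*√(2 - 310))) - 11643 = (71 + (24025 + 1705 - 22*I*√77 - 310*I*√77)) - 11643 = (71 + (25730 - 332*I*√77)) - 11643 = (25801 - 332*I*√77) - 11643 = 14158 - 332*I*√77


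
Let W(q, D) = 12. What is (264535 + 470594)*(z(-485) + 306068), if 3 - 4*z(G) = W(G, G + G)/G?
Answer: 436500036211923/1940 ≈ 2.2500e+11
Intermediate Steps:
z(G) = ¾ - 3/G
(264535 + 470594)*(z(-485) + 306068) = (264535 + 470594)*((¾ - 3/(-485)) + 306068) = 735129*((¾ - 3*(-1/485)) + 306068) = 735129*((¾ + 3/485) + 306068) = 735129*(1467/1940 + 306068) = 735129*(593773387/1940) = 436500036211923/1940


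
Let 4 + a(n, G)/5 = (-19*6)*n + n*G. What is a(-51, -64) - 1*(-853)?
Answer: 46223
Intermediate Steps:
a(n, G) = -20 - 570*n + 5*G*n (a(n, G) = -20 + 5*((-19*6)*n + n*G) = -20 + 5*(-114*n + G*n) = -20 + (-570*n + 5*G*n) = -20 - 570*n + 5*G*n)
a(-51, -64) - 1*(-853) = (-20 - 570*(-51) + 5*(-64)*(-51)) - 1*(-853) = (-20 + 29070 + 16320) + 853 = 45370 + 853 = 46223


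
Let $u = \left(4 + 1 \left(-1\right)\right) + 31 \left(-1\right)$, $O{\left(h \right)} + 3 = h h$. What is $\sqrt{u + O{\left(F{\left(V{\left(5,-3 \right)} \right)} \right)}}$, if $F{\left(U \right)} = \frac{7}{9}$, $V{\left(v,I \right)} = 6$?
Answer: $\frac{i \sqrt{2462}}{9} \approx 5.5132 i$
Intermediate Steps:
$F{\left(U \right)} = \frac{7}{9}$ ($F{\left(U \right)} = 7 \cdot \frac{1}{9} = \frac{7}{9}$)
$O{\left(h \right)} = -3 + h^{2}$ ($O{\left(h \right)} = -3 + h h = -3 + h^{2}$)
$u = -28$ ($u = \left(4 - 1\right) - 31 = 3 - 31 = -28$)
$\sqrt{u + O{\left(F{\left(V{\left(5,-3 \right)} \right)} \right)}} = \sqrt{-28 - \left(3 - \left(\frac{7}{9}\right)^{2}\right)} = \sqrt{-28 + \left(-3 + \frac{49}{81}\right)} = \sqrt{-28 - \frac{194}{81}} = \sqrt{- \frac{2462}{81}} = \frac{i \sqrt{2462}}{9}$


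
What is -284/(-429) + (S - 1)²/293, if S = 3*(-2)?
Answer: 104233/125697 ≈ 0.82924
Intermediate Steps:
S = -6
-284/(-429) + (S - 1)²/293 = -284/(-429) + (-6 - 1)²/293 = -284*(-1/429) + (-7)²*(1/293) = 284/429 + 49*(1/293) = 284/429 + 49/293 = 104233/125697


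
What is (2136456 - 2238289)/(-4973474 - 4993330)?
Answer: 101833/9966804 ≈ 0.010217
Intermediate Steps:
(2136456 - 2238289)/(-4973474 - 4993330) = -101833/(-9966804) = -101833*(-1/9966804) = 101833/9966804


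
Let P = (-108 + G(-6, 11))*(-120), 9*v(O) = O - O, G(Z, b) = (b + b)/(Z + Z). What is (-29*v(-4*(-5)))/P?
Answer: 0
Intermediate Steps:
G(Z, b) = b/Z (G(Z, b) = (2*b)/((2*Z)) = (2*b)*(1/(2*Z)) = b/Z)
v(O) = 0 (v(O) = (O - O)/9 = (⅑)*0 = 0)
P = 13180 (P = (-108 + 11/(-6))*(-120) = (-108 + 11*(-⅙))*(-120) = (-108 - 11/6)*(-120) = -659/6*(-120) = 13180)
(-29*v(-4*(-5)))/P = -29*0/13180 = 0*(1/13180) = 0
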